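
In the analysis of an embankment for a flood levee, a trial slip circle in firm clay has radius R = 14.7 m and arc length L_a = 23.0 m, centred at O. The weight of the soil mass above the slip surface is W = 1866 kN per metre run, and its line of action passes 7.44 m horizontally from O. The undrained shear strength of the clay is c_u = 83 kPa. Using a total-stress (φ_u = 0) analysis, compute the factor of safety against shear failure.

FS = 2.02

Taking moments about the centre O, the resisting moment is provided by the undrained shear strength acting along the arc:
M_R = c_u·L_a·R = 83·23.00·14.7 = 28062.3 kN·m/m
M_D = W·d = 1866·7.44 = 13883.0 kN·m/m
FS = M_R / M_D = 28062.3 / 13883.0 = 2.021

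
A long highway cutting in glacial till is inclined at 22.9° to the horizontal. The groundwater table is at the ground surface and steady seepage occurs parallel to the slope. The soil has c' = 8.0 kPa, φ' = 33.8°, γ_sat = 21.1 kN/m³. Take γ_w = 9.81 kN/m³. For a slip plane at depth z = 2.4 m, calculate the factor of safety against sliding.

FS = 1.29

With seepage parallel to the slope and the water table at the surface, the effective normal stress on the slip plane uses the buoyant unit weight γ' = γ_sat − γ_w while the driving shear stress uses γ_sat:
FS = [c' + γ' z cos²β tanφ'] / [γ_sat z sinβ cosβ]
γ' = 21.1 − 9.81 = 11.29 kN/m³
Numerator = 8.0 + 11.29·2.4·cos²22.9°·tan33.8° = 8.0 + 11.29·2.4·0.8486·0.6694 = 23.393 kPa
Denominator = 21.1·2.4·sin22.9°·cos22.9° = 21.1·2.4·0.3891·0.9212 = 18.152 kPa
FS = 23.393 / 18.152 = 1.289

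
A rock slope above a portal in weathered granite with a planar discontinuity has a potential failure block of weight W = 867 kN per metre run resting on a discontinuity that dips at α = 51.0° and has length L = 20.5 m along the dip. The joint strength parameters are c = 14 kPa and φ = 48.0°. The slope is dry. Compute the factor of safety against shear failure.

Resolving the block weight along and normal to the plane and applying the Mohr–Coulomb strength on the joint:
N' = W cosα = 867·cos51.0° = 545.6 kN/m
Driving force T = W sinα = 867·sin51.0° = 673.8 kN/m
Resisting force R = c·L + N'·tanφ = 14·20.5 + 545.6·tan48.0° = 287.0 + 606.0 = 893.0 kN/m
FS = R / T = 893.0 / 673.8 = 1.325

FS = 1.33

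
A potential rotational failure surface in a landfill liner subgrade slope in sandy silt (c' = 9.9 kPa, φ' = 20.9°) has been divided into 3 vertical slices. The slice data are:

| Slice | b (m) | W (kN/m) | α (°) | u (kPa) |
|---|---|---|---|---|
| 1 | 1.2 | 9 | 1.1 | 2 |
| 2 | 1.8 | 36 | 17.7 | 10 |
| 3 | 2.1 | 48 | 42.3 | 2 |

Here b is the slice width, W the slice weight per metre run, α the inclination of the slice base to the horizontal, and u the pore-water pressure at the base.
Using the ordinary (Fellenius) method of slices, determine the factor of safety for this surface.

Ordinary method of slices: FS = Σ[c'·Δl_i + (W_i cosα_i − u_i·Δl_i)·tanφ'] / Σ W_i sinα_i, with Δl_i = b_i / cosα_i.
Slice 1: Δl = 1.2/cos1.1° = 1.200 m; N'_1 = 9·cos1.1° − 2·1.200 = 6.6; c'Δl = 11.88; W sinα = 0.2
Slice 2: Δl = 1.8/cos17.7° = 1.889 m; N'_2 = 36·cos17.7° − 10·1.889 = 15.4; c'Δl = 18.71; W sinα = 10.9
Slice 3: Δl = 2.1/cos42.3° = 2.839 m; N'_3 = 48·cos42.3° − 2·2.839 = 29.8; c'Δl = 28.11; W sinα = 32.3
Σc'Δl = 58.7 kN/m; ΣN' = 51.8 kN/m; ΣW sinα = 43.4 kN/m
Resisting = 58.7 + 51.8·tan20.9° = 58.7 + 19.8 = 78.5 kN/m
FS = 78.5 / 43.4 = 1.807

FS = 1.81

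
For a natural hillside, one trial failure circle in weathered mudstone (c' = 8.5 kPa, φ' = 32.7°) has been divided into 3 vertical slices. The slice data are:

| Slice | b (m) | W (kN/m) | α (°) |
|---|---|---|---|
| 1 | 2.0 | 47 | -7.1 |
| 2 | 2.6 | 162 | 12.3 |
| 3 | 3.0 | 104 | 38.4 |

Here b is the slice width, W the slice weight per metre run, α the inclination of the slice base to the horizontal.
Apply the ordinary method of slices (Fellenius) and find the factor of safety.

FS = 2.75

Ordinary method of slices: FS = Σ[c'·Δl_i + (W_i cosα_i)·tanφ'] / Σ W_i sinα_i, with Δl_i = b_i / cosα_i.
Slice 1: Δl = 2.0/cos(-7.1°) = 2.015 m; N'_1 = 47·cos(-7.1°) = 46.6; c'Δl = 17.13; W sinα = -5.8
Slice 2: Δl = 2.6/cos12.3° = 2.661 m; N'_2 = 162·cos12.3° = 158.3; c'Δl = 22.62; W sinα = 34.5
Slice 3: Δl = 3.0/cos38.4° = 3.828 m; N'_3 = 104·cos38.4° = 81.5; c'Δl = 32.54; W sinα = 64.6
Σc'Δl = 72.3 kN/m; ΣN' = 286.4 kN/m; ΣW sinα = 93.3 kN/m
Resisting = 72.3 + 286.4·tan32.7° = 72.3 + 183.9 = 256.2 kN/m
FS = 256.2 / 93.3 = 2.746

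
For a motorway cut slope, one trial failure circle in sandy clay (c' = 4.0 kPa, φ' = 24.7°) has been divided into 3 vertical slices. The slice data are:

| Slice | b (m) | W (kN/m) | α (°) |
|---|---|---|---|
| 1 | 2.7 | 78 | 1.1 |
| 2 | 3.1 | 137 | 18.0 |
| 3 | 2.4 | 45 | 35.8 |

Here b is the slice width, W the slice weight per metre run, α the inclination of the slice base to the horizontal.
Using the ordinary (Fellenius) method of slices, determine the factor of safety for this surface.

Ordinary method of slices: FS = Σ[c'·Δl_i + (W_i cosα_i)·tanφ'] / Σ W_i sinα_i, with Δl_i = b_i / cosα_i.
Slice 1: Δl = 2.7/cos1.1° = 2.700 m; N'_1 = 78·cos1.1° = 78.0; c'Δl = 10.80; W sinα = 1.5
Slice 2: Δl = 3.1/cos18.0° = 3.260 m; N'_2 = 137·cos18.0° = 130.3; c'Δl = 13.04; W sinα = 42.3
Slice 3: Δl = 2.4/cos35.8° = 2.959 m; N'_3 = 45·cos35.8° = 36.5; c'Δl = 11.84; W sinα = 26.3
Σc'Δl = 35.7 kN/m; ΣN' = 244.8 kN/m; ΣW sinα = 70.2 kN/m
Resisting = 35.7 + 244.8·tan24.7° = 35.7 + 112.6 = 148.3 kN/m
FS = 148.3 / 70.2 = 2.113

FS = 2.11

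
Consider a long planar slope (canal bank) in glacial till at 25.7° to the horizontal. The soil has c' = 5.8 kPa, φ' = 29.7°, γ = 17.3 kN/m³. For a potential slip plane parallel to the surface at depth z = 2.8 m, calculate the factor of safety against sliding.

For an infinite slope with a slip plane parallel to the surface (no pore pressure): FS = [c' + γz cos²β tanφ'] / [γz sinβ cosβ].
γz = 17.3·2.8 = 48.44 kN/m²
Numerator = 5.8 + 48.44·cos²25.7°·tan29.7° = 5.8 + 48.44·0.8119·0.5704 = 28.234 kPa
Denominator = 48.44·sin25.7°·cos25.7° = 48.44·0.4337·0.9011 = 18.928 kPa
FS = 28.234 / 18.928 = 1.492

FS = 1.49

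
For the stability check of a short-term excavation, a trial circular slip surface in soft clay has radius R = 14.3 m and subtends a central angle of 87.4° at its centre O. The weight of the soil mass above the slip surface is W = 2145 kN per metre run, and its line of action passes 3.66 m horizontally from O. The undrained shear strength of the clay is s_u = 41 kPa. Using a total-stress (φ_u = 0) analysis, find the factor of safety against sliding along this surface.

Taking moments about the centre O, the resisting moment is provided by the undrained shear strength acting along the arc:
Arc length L_a = R·θ = 14.3·(87.4°·π/180) = 14.3·1.5254 = 21.81 m
M_R = s_u·L_a·R = 41·21.81·14.3 = 12789.2 kN·m/m
M_D = W·d = 2145·3.66 = 7850.7 kN·m/m
FS = M_R / M_D = 12789.2 / 7850.7 = 1.629

FS = 1.63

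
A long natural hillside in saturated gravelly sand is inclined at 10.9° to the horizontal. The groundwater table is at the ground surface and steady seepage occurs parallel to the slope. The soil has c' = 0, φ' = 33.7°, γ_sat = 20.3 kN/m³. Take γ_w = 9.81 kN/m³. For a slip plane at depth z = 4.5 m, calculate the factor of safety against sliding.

FS = 1.79

With seepage parallel to the slope and the water table at the surface, the effective normal stress on the slip plane uses the buoyant unit weight γ' = γ_sat − γ_w while the driving shear stress uses γ_sat:
FS = [c' + γ' z cos²β tanφ'] / [γ_sat z sinβ cosβ]
(For c' = 0 this reduces to FS = (γ'/γ_sat)·tanφ'/tanβ.)
γ' = 20.3 − 9.81 = 10.49 kN/m³
Numerator = 0.0 + 10.49·4.5·cos²10.9°·tan33.7° = 0.0 + 10.49·4.5·0.9642·0.6669 = 30.356 kPa
Denominator = 20.3·4.5·sin10.9°·cos10.9° = 20.3·4.5·0.1891·0.9820 = 16.962 kPa
FS = 30.356 / 16.962 = 1.790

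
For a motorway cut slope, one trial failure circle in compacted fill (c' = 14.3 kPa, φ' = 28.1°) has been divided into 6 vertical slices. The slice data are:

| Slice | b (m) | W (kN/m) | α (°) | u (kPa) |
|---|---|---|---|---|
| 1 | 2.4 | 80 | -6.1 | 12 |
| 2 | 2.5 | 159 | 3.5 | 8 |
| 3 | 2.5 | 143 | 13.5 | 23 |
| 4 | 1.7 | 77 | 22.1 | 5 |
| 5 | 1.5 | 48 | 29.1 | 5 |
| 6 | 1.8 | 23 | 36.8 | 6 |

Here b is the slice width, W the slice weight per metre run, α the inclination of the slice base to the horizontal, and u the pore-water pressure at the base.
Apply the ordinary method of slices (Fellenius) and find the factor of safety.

FS = 3.85

Ordinary method of slices: FS = Σ[c'·Δl_i + (W_i cosα_i − u_i·Δl_i)·tanφ'] / Σ W_i sinα_i, with Δl_i = b_i / cosα_i.
Slice 1: Δl = 2.4/cos(-6.1°) = 2.414 m; N'_1 = 80·cos(-6.1°) − 12·2.414 = 50.6; c'Δl = 34.52; W sinα = -8.5
Slice 2: Δl = 2.5/cos3.5° = 2.505 m; N'_2 = 159·cos3.5° − 8·2.505 = 138.7; c'Δl = 35.82; W sinα = 9.7
Slice 3: Δl = 2.5/cos13.5° = 2.571 m; N'_3 = 143·cos13.5° − 23·2.571 = 79.9; c'Δl = 36.77; W sinα = 33.4
Slice 4: Δl = 1.7/cos22.1° = 1.835 m; N'_4 = 77·cos22.1° − 5·1.835 = 62.2; c'Δl = 26.24; W sinα = 29.0
Slice 5: Δl = 1.5/cos29.1° = 1.717 m; N'_5 = 48·cos29.1° − 5·1.717 = 33.4; c'Δl = 24.55; W sinα = 23.3
Slice 6: Δl = 1.8/cos36.8° = 2.248 m; N'_6 = 23·cos36.8° − 6·2.248 = 4.9; c'Δl = 32.15; W sinα = 13.8
Σc'Δl = 190.0 kN/m; ΣN' = 369.6 kN/m; ΣW sinα = 100.7 kN/m
Resisting = 190.0 + 369.6·tan28.1° = 190.0 + 197.4 = 387.4 kN/m
FS = 387.4 / 100.7 = 3.848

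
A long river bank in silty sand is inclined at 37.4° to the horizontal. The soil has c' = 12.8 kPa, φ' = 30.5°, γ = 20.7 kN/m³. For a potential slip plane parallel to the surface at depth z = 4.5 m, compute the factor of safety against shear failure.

For an infinite slope with a slip plane parallel to the surface (no pore pressure): FS = [c' + γz cos²β tanφ'] / [γz sinβ cosβ].
γz = 20.7·4.5 = 93.15 kN/m²
Numerator = 12.8 + 93.15·cos²37.4°·tan30.5° = 12.8 + 93.15·0.6311·0.5890 = 47.428 kPa
Denominator = 93.15·sin37.4°·cos37.4° = 93.15·0.6074·0.7944 = 44.946 kPa
FS = 47.428 / 44.946 = 1.055

FS = 1.06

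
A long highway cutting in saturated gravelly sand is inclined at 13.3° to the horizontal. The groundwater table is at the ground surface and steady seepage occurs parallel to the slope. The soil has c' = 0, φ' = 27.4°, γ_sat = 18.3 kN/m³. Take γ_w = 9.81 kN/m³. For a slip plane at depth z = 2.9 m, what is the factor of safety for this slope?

With seepage parallel to the slope and the water table at the surface, the effective normal stress on the slip plane uses the buoyant unit weight γ' = γ_sat − γ_w while the driving shear stress uses γ_sat:
FS = [c' + γ' z cos²β tanφ'] / [γ_sat z sinβ cosβ]
(For c' = 0 this reduces to FS = (γ'/γ_sat)·tanφ'/tanβ.)
γ' = 18.3 − 9.81 = 8.49 kN/m³
Numerator = 0.0 + 8.49·2.9·cos²13.3°·tan27.4° = 0.0 + 8.49·2.9·0.9471·0.5184 = 12.087 kPa
Denominator = 18.3·2.9·sin13.3°·cos13.3° = 18.3·2.9·0.2300·0.9732 = 11.881 kPa
FS = 12.087 / 11.881 = 1.017

FS = 1.02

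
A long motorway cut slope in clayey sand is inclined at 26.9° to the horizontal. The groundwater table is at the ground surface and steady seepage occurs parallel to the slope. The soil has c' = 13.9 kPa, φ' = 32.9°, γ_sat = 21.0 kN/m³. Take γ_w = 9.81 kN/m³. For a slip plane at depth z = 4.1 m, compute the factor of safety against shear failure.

FS = 1.08

With seepage parallel to the slope and the water table at the surface, the effective normal stress on the slip plane uses the buoyant unit weight γ' = γ_sat − γ_w while the driving shear stress uses γ_sat:
FS = [c' + γ' z cos²β tanφ'] / [γ_sat z sinβ cosβ]
γ' = 21.0 − 9.81 = 11.19 kN/m³
Numerator = 13.9 + 11.19·4.1·cos²26.9°·tan32.9° = 13.9 + 11.19·4.1·0.7953·0.6469 = 37.505 kPa
Denominator = 21.0·4.1·sin26.9°·cos26.9° = 21.0·4.1·0.4524·0.8918 = 34.740 kPa
FS = 37.505 / 34.740 = 1.080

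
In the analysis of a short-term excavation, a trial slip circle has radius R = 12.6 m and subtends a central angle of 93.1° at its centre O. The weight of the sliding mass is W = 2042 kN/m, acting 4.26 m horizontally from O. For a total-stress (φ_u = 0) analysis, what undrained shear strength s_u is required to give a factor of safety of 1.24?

s_u = 41.8 kPa

FS = s_u·L_a·R / (W·d), so s_u = FS·W·d / (L_a·R).
Arc length L_a = R·θ = 12.6·(93.1°·π/180) = 12.6·1.6249 = 20.47 m
s_u = 1.24·2042·4.26 / (20.47·12.6) = 10786.7 / 257.97 = 41.81 kPa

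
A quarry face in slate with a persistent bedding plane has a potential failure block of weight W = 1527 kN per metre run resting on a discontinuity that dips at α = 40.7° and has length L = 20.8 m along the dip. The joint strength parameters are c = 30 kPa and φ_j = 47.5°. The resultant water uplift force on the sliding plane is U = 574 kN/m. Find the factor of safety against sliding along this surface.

Resolving the block weight along and normal to the plane and applying the Mohr–Coulomb strength on the joint:
N' = W cosα − U = 1527·cos40.7° − 574 = 583.7 kN/m
Driving force T = W sinα = 1527·sin40.7° = 995.8 kN/m
Resisting force R = c·L + N'·tanφ_j = 30·20.8 + 583.7·tan47.5° = 624.0 + 637.0 = 1261.0 kN/m
FS = R / T = 1261.0 / 995.8 = 1.266

FS = 1.27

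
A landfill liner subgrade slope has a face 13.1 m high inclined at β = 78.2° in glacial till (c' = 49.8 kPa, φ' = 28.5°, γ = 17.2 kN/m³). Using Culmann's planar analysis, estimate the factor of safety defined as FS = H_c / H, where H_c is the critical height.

H_c = (4c'/γ) · sinβ cosφ' / [1 − cos(β − φ')]
    = (4·49.8/17.2) · sin78.2°·cos28.5° / [1 − cos49.7°]
    = 11.581 · 0.8602 / 0.3532 = 28.21 m
FS = H_c / H = 28.21 / 13.1 = 2.153

FS = 2.15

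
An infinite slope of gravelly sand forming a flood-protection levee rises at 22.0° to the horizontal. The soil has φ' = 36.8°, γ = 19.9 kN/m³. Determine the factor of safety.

For a dry cohesionless infinite slope the factor of safety is FS = tanφ' / tanβ.
FS = tan36.8° / tan22.0° = 0.7481 / 0.4040 = 1.852

FS = 1.85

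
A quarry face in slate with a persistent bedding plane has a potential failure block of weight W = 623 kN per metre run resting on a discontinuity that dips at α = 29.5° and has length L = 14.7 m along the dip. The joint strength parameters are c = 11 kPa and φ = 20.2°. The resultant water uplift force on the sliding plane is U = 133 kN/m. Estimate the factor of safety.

FS = 1.02

Resolving the block weight along and normal to the plane and applying the Mohr–Coulomb strength on the joint:
N' = W cosα − U = 623·cos29.5° − 133 = 409.2 kN/m
Driving force T = W sinα = 623·sin29.5° = 306.8 kN/m
Resisting force R = c·L + N'·tanφ = 11·14.7 + 409.2·tan20.2° = 161.7 + 150.6 = 312.3 kN/m
FS = R / T = 312.3 / 306.8 = 1.018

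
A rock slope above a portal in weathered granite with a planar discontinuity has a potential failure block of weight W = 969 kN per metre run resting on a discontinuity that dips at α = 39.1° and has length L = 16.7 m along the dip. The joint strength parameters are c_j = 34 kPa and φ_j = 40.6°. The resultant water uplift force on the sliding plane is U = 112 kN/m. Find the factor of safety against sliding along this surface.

FS = 1.83

Resolving the block weight along and normal to the plane and applying the Mohr–Coulomb strength on the joint:
N' = W cosα − U = 969·cos39.1° − 112 = 640.0 kN/m
Driving force T = W sinα = 969·sin39.1° = 611.1 kN/m
Resisting force R = c_j·L + N'·tanφ_j = 34·16.7 + 640.0·tan40.6° = 567.8 + 548.5 = 1116.3 kN/m
FS = R / T = 1116.3 / 611.1 = 1.827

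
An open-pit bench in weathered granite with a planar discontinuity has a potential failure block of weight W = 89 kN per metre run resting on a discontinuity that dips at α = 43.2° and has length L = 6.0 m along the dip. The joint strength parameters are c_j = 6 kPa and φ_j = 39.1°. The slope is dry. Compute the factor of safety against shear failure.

Resolving the block weight along and normal to the plane and applying the Mohr–Coulomb strength on the joint:
N' = W cosα = 89·cos43.2° = 64.9 kN/m
Driving force T = W sinα = 89·sin43.2° = 60.9 kN/m
Resisting force R = c_j·L + N'·tanφ_j = 6·6.0 + 64.9·tan39.1° = 36.0 + 52.7 = 88.7 kN/m
FS = R / T = 88.7 / 60.9 = 1.456

FS = 1.46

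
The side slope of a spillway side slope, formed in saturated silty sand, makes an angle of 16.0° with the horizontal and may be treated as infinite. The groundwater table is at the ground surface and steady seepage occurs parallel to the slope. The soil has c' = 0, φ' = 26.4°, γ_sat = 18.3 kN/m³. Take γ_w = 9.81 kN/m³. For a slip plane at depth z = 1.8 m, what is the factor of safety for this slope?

With seepage parallel to the slope and the water table at the surface, the effective normal stress on the slip plane uses the buoyant unit weight γ' = γ_sat − γ_w while the driving shear stress uses γ_sat:
FS = [c' + γ' z cos²β tanφ'] / [γ_sat z sinβ cosβ]
(For c' = 0 this reduces to FS = (γ'/γ_sat)·tanφ'/tanβ.)
γ' = 18.3 − 9.81 = 8.49 kN/m³
Numerator = 0.0 + 8.49·1.8·cos²16.0°·tan26.4° = 0.0 + 8.49·1.8·0.9240·0.4964 = 7.010 kPa
Denominator = 18.3·1.8·sin16.0°·cos16.0° = 18.3·1.8·0.2756·0.9613 = 8.728 kPa
FS = 7.010 / 8.728 = 0.803

FS = 0.80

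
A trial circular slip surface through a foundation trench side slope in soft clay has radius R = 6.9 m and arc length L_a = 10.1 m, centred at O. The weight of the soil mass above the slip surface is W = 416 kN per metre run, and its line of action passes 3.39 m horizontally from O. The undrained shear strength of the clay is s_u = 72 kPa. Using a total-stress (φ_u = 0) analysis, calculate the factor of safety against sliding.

Taking moments about the centre O, the resisting moment is provided by the undrained shear strength acting along the arc:
M_R = s_u·L_a·R = 72·10.10·6.9 = 5017.7 kN·m/m
M_D = W·d = 416·3.39 = 1410.2 kN·m/m
FS = M_R / M_D = 5017.7 / 1410.2 = 3.558

FS = 3.56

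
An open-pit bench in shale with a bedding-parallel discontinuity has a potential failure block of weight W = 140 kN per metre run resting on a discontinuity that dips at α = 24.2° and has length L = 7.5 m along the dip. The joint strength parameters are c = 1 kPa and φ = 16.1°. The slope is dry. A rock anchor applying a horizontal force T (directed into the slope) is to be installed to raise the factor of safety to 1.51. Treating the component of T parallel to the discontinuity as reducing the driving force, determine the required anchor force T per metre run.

T = 28 kN/m

Resolving forces along and normal to the sliding plane, with the horizontal anchor force T adding T·sinα to the effective normal force and T·cosα acting up the plane against the driving force:
FS = [cL + (W cosα + T sinα) tanφ] / [W sinα − T cosα]
Without the anchor: N' = 127.7 kN/m, driving T_d = 57.4 kN/m, resisting R = 1·7.5 + 127.7·tan16.1° = 44.4 kN/m, FS = 0.77.
Setting FS = 1.51 and solving for T:
1.51·(57.4 − T cos24.2°) = 44.4 + T sin24.2°·tan16.1°
T·(sin24.2°·tan16.1° + 1.51·cos24.2°) = 1.51·57.4 − 44.4
T·(0.4099·0.2886 + 1.51·0.9121) = 86.7 − 44.4 = 42.3
T·1.4956 = 42.3
T = 28.3 kN/m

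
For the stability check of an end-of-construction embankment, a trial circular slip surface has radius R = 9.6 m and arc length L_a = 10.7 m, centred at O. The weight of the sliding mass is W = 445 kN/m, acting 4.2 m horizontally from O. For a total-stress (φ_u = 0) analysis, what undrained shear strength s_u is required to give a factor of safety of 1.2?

s_u = 21.8 kPa

FS = s_u·L_a·R / (W·d), so s_u = FS·W·d / (L_a·R).
s_u = 1.2·445·4.2 / (10.70·9.6) = 2242.8 / 102.72 = 21.83 kPa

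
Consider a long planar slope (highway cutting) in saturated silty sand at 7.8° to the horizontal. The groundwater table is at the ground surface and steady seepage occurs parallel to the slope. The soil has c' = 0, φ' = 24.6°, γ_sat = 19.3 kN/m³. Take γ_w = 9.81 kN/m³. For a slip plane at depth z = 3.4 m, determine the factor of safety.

With seepage parallel to the slope and the water table at the surface, the effective normal stress on the slip plane uses the buoyant unit weight γ' = γ_sat − γ_w while the driving shear stress uses γ_sat:
FS = [c' + γ' z cos²β tanφ'] / [γ_sat z sinβ cosβ]
(For c' = 0 this reduces to FS = (γ'/γ_sat)·tanφ'/tanβ.)
γ' = 19.3 − 9.81 = 9.49 kN/m³
Numerator = 0.0 + 9.49·3.4·cos²7.8°·tan24.6° = 0.0 + 9.49·3.4·0.9816·0.4578 = 14.500 kPa
Denominator = 19.3·3.4·sin7.8°·cos7.8° = 19.3·3.4·0.1357·0.9907 = 8.823 kPa
FS = 14.500 / 8.823 = 1.643

FS = 1.64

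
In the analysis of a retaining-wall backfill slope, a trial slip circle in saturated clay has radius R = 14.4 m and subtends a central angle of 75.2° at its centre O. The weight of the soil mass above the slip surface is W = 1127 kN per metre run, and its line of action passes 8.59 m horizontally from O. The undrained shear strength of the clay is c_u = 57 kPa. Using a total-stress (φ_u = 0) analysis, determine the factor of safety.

Taking moments about the centre O, the resisting moment is provided by the undrained shear strength acting along the arc:
Arc length L_a = R·θ = 14.4·(75.2°·π/180) = 14.4·1.3125 = 18.90 m
M_R = c_u·L_a·R = 57·18.90·14.4 = 15513.0 kN·m/m
M_D = W·d = 1127·8.59 = 9680.9 kN·m/m
FS = M_R / M_D = 15513.0 / 9680.9 = 1.602

FS = 1.60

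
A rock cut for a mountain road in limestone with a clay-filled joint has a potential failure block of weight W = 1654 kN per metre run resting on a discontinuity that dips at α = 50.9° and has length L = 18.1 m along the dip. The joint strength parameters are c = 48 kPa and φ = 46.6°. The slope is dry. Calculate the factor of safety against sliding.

Resolving the block weight along and normal to the plane and applying the Mohr–Coulomb strength on the joint:
N' = W cosα = 1654·cos50.9° = 1043.1 kN/m
Driving force T = W sinα = 1654·sin50.9° = 1283.6 kN/m
Resisting force R = c·L + N'·tanφ = 48·18.1 + 1043.1·tan46.6° = 868.8 + 1103.1 = 1971.9 kN/m
FS = R / T = 1971.9 / 1283.6 = 1.536

FS = 1.54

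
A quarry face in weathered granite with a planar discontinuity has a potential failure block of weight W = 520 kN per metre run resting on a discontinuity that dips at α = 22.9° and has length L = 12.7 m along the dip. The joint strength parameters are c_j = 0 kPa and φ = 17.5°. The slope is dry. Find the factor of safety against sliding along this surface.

Resolving the block weight along and normal to the plane and applying the Mohr–Coulomb strength on the joint:
N' = W cosα = 520·cos22.9° = 479.0 kN/m
Driving force T = W sinα = 520·sin22.9° = 202.3 kN/m
Resisting force R = c_j·L + N'·tanφ = 0·12.7 + 479.0·tan17.5° = 0.0 + 151.0 = 151.0 kN/m
FS = R / T = 151.0 / 202.3 = 0.746

FS = 0.75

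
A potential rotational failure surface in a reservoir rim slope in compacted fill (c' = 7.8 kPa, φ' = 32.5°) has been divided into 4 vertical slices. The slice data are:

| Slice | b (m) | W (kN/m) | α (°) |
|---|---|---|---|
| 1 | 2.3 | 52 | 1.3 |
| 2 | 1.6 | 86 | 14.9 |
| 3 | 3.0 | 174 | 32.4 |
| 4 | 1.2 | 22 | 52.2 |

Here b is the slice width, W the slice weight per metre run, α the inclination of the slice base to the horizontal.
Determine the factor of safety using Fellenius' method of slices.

FS = 1.96

Ordinary method of slices: FS = Σ[c'·Δl_i + (W_i cosα_i)·tanφ'] / Σ W_i sinα_i, with Δl_i = b_i / cosα_i.
Slice 1: Δl = 2.3/cos1.3° = 2.301 m; N'_1 = 52·cos1.3° = 52.0; c'Δl = 17.94; W sinα = 1.2
Slice 2: Δl = 1.6/cos14.9° = 1.656 m; N'_2 = 86·cos14.9° = 83.1; c'Δl = 12.91; W sinα = 22.1
Slice 3: Δl = 3.0/cos32.4° = 3.553 m; N'_3 = 174·cos32.4° = 146.9; c'Δl = 27.71; W sinα = 93.2
Slice 4: Δl = 1.2/cos52.2° = 1.958 m; N'_4 = 22·cos52.2° = 13.5; c'Δl = 15.27; W sinα = 17.4
Σc'Δl = 73.8 kN/m; ΣN' = 295.5 kN/m; ΣW sinα = 133.9 kN/m
Resisting = 73.8 + 295.5·tan32.5° = 73.8 + 188.2 = 262.1 kN/m
FS = 262.1 / 133.9 = 1.957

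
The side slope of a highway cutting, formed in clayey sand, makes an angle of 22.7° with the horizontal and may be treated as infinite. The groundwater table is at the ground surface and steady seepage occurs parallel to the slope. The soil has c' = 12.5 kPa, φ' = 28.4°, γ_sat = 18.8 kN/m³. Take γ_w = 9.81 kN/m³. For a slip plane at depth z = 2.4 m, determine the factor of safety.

With seepage parallel to the slope and the water table at the surface, the effective normal stress on the slip plane uses the buoyant unit weight γ' = γ_sat − γ_w while the driving shear stress uses γ_sat:
FS = [c' + γ' z cos²β tanφ'] / [γ_sat z sinβ cosβ]
γ' = 18.8 − 9.81 = 8.99 kN/m³
Numerator = 12.5 + 8.99·2.4·cos²22.7°·tan28.4° = 12.5 + 8.99·2.4·0.8511·0.5407 = 22.429 kPa
Denominator = 18.8·2.4·sin22.7°·cos22.7° = 18.8·2.4·0.3859·0.9225 = 16.063 kPa
FS = 22.429 / 16.063 = 1.396

FS = 1.40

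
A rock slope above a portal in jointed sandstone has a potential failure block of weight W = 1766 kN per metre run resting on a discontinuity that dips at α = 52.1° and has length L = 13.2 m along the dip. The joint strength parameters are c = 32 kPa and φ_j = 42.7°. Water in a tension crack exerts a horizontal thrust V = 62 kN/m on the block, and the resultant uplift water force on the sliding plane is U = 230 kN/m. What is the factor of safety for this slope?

Resolving the block weight along and normal to the plane and applying the Mohr–Coulomb strength on the joint:
N' = W cosα − U − V sinα = 1766·cos52.1° − 230 − 62·sin52.1° = 805.9 kN/m
Driving force T = W sinα + V cosα = 1766·sin52.1° + 62·cos52.1° = 1431.6 kN/m
Resisting force R = c·L + N'·tanφ_j = 32·13.2 + 805.9·tan42.7° = 422.4 + 743.7 = 1166.1 kN/m
FS = R / T = 1166.1 / 1431.6 = 0.815

FS = 0.81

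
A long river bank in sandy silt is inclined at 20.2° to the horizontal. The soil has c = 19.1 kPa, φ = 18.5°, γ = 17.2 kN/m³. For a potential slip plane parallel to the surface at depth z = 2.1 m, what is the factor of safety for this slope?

FS = 2.54

For an infinite slope with a slip plane parallel to the surface (no pore pressure): FS = [c + γz cos²β tanφ] / [γz sinβ cosβ].
γz = 17.2·2.1 = 36.12 kN/m²
Numerator = 19.1 + 36.12·cos²20.2°·tan18.5° = 19.1 + 36.12·0.8808·0.3346 = 29.745 kPa
Denominator = 36.12·sin20.2°·cos20.2° = 36.12·0.3453·0.9385 = 11.705 kPa
FS = 29.745 / 11.705 = 2.541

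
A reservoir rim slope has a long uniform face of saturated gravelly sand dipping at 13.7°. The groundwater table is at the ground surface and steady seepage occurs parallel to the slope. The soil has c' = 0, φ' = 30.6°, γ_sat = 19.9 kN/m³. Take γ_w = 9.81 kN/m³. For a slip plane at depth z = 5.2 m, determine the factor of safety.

FS = 1.23

With seepage parallel to the slope and the water table at the surface, the effective normal stress on the slip plane uses the buoyant unit weight γ' = γ_sat − γ_w while the driving shear stress uses γ_sat:
FS = [c' + γ' z cos²β tanφ'] / [γ_sat z sinβ cosβ]
(For c' = 0 this reduces to FS = (γ'/γ_sat)·tanφ'/tanβ.)
γ' = 19.9 − 9.81 = 10.09 kN/m³
Numerator = 0.0 + 10.09·5.2·cos²13.7°·tan30.6° = 0.0 + 10.09·5.2·0.9439·0.5914 = 29.289 kPa
Denominator = 19.9·5.2·sin13.7°·cos13.7° = 19.9·5.2·0.2368·0.9715 = 23.811 kPa
FS = 29.289 / 23.811 = 1.230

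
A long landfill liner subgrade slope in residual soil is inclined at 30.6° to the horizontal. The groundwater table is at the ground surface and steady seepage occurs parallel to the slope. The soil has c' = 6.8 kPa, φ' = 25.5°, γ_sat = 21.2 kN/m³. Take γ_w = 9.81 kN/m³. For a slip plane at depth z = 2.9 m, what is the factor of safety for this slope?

With seepage parallel to the slope and the water table at the surface, the effective normal stress on the slip plane uses the buoyant unit weight γ' = γ_sat − γ_w while the driving shear stress uses γ_sat:
FS = [c' + γ' z cos²β tanφ'] / [γ_sat z sinβ cosβ]
γ' = 21.2 − 9.81 = 11.39 kN/m³
Numerator = 6.8 + 11.39·2.9·cos²30.6°·tan25.5° = 6.8 + 11.39·2.9·0.7409·0.4770 = 18.472 kPa
Denominator = 21.2·2.9·sin30.6°·cos30.6° = 21.2·2.9·0.5090·0.8607 = 26.938 kPa
FS = 18.472 / 26.938 = 0.686

FS = 0.69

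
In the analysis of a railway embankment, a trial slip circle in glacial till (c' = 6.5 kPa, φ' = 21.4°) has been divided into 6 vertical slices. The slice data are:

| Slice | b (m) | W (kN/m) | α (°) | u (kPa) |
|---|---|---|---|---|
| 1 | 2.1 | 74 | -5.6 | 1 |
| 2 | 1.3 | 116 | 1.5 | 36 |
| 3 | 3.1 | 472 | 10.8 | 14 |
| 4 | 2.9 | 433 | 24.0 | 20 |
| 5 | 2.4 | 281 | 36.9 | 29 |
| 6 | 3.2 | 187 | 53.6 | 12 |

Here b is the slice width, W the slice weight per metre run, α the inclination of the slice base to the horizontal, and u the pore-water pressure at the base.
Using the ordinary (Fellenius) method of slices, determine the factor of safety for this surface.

FS = 0.93

Ordinary method of slices: FS = Σ[c'·Δl_i + (W_i cosα_i − u_i·Δl_i)·tanφ'] / Σ W_i sinα_i, with Δl_i = b_i / cosα_i.
Slice 1: Δl = 2.1/cos(-5.6°) = 2.110 m; N'_1 = 74·cos(-5.6°) − 1·2.110 = 71.5; c'Δl = 13.72; W sinα = -7.2
Slice 2: Δl = 1.3/cos1.5° = 1.300 m; N'_2 = 116·cos1.5° − 36·1.300 = 69.1; c'Δl = 8.45; W sinα = 3.0
Slice 3: Δl = 3.1/cos10.8° = 3.156 m; N'_3 = 472·cos10.8° − 14·3.156 = 419.5; c'Δl = 20.51; W sinα = 88.4
Slice 4: Δl = 2.9/cos24.0° = 3.174 m; N'_4 = 433·cos24.0° − 20·3.174 = 332.1; c'Δl = 20.63; W sinα = 176.1
Slice 5: Δl = 2.4/cos36.9° = 3.001 m; N'_5 = 281·cos36.9° − 29·3.001 = 137.7; c'Δl = 19.51; W sinα = 168.7
Slice 6: Δl = 3.2/cos53.6° = 5.392 m; N'_6 = 187·cos53.6° − 12·5.392 = 46.3; c'Δl = 35.05; W sinα = 150.5
Σc'Δl = 117.9 kN/m; ΣN' = 1076.2 kN/m; ΣW sinα = 579.6 kN/m
Resisting = 117.9 + 1076.2·tan21.4° = 117.9 + 421.7 = 539.6 kN/m
FS = 539.6 / 579.6 = 0.931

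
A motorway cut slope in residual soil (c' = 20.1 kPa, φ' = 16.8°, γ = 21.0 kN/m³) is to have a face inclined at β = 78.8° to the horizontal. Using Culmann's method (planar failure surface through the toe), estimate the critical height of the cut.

H_c = 6.78 m

Culmann's analysis gives the critical failure plane at α_cr = (β + φ')/2 = (78.8 + 16.8)/2 = 47.8°, and the critical height
H_c = (4c'/γ) · sinβ cosφ' / [1 − cos(β − φ')]
    = (4·20.1/21.0) · sin78.8°·cos16.8° / [1 − cos(62.0°)]
    = 3.829 · 0.9810·0.9573 / [1 − 0.4695]
    = 3.829 · 0.9391 / 0.5305
    = 6.78 m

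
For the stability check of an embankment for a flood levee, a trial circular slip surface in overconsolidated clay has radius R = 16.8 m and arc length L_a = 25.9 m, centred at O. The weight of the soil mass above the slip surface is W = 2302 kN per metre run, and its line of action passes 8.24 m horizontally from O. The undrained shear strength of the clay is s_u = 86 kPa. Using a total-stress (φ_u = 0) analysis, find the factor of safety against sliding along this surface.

Taking moments about the centre O, the resisting moment is provided by the undrained shear strength acting along the arc:
M_R = s_u·L_a·R = 86·25.90·16.8 = 37420.3 kN·m/m
M_D = W·d = 2302·8.24 = 18968.5 kN·m/m
FS = M_R / M_D = 37420.3 / 18968.5 = 1.973

FS = 1.97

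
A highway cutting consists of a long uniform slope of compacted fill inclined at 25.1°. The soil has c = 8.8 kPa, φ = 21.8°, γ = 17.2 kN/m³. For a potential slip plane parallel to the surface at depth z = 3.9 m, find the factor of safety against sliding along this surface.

FS = 1.20

For an infinite slope with a slip plane parallel to the surface (no pore pressure): FS = [c + γz cos²β tanφ] / [γz sinβ cosβ].
γz = 17.2·3.9 = 67.08 kN/m²
Numerator = 8.8 + 67.08·cos²25.1°·tan21.8° = 8.8 + 67.08·0.8201·0.4000 = 30.802 kPa
Denominator = 67.08·sin25.1°·cos25.1° = 67.08·0.4242·0.9056 = 25.768 kPa
FS = 30.802 / 25.768 = 1.195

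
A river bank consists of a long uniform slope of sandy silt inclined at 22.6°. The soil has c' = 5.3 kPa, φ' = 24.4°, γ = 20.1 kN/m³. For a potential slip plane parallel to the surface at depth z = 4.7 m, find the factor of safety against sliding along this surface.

For an infinite slope with a slip plane parallel to the surface (no pore pressure): FS = [c' + γz cos²β tanφ'] / [γz sinβ cosβ].
γz = 20.1·4.7 = 94.47 kN/m²
Numerator = 5.3 + 94.47·cos²22.6°·tan24.4° = 5.3 + 94.47·0.8523·0.4536 = 41.825 kPa
Denominator = 94.47·sin22.6°·cos22.6° = 94.47·0.3843·0.9232 = 33.517 kPa
FS = 41.825 / 33.517 = 1.248

FS = 1.25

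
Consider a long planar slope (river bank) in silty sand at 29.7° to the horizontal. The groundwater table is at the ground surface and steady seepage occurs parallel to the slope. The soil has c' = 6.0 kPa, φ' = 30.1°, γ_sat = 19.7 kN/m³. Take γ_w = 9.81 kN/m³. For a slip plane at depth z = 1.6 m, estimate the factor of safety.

FS = 0.95

With seepage parallel to the slope and the water table at the surface, the effective normal stress on the slip plane uses the buoyant unit weight γ' = γ_sat − γ_w while the driving shear stress uses γ_sat:
FS = [c' + γ' z cos²β tanφ'] / [γ_sat z sinβ cosβ]
γ' = 19.7 − 9.81 = 9.89 kN/m³
Numerator = 6.0 + 9.89·1.6·cos²29.7°·tan30.1° = 6.0 + 9.89·1.6·0.7545·0.5797 = 12.921 kPa
Denominator = 19.7·1.6·sin29.7°·cos29.7° = 19.7·1.6·0.4955·0.8686 = 13.565 kPa
FS = 12.921 / 13.565 = 0.953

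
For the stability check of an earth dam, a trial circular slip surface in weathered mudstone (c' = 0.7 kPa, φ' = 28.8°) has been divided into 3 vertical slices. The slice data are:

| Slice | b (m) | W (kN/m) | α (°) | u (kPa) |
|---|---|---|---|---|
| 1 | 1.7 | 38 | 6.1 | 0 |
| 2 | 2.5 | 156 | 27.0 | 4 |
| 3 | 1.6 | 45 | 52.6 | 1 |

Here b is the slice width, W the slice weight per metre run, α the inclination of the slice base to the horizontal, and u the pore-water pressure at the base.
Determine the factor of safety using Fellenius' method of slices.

FS = 0.99

Ordinary method of slices: FS = Σ[c'·Δl_i + (W_i cosα_i − u_i·Δl_i)·tanφ'] / Σ W_i sinα_i, with Δl_i = b_i / cosα_i.
Slice 1: Δl = 1.7/cos6.1° = 1.710 m; N'_1 = 38·cos6.1° − 0·1.710 = 37.8; c'Δl = 1.20; W sinα = 4.0
Slice 2: Δl = 2.5/cos27.0° = 2.806 m; N'_2 = 156·cos27.0° − 4·2.806 = 127.8; c'Δl = 1.96; W sinα = 70.8
Slice 3: Δl = 1.6/cos52.6° = 2.634 m; N'_3 = 45·cos52.6° − 1·2.634 = 24.7; c'Δl = 1.84; W sinα = 35.7
Σc'Δl = 5.0 kN/m; ΣN' = 190.3 kN/m; ΣW sinα = 110.6 kN/m
Resisting = 5.0 + 190.3·tan28.8° = 5.0 + 104.6 = 109.6 kN/m
FS = 109.6 / 110.6 = 0.991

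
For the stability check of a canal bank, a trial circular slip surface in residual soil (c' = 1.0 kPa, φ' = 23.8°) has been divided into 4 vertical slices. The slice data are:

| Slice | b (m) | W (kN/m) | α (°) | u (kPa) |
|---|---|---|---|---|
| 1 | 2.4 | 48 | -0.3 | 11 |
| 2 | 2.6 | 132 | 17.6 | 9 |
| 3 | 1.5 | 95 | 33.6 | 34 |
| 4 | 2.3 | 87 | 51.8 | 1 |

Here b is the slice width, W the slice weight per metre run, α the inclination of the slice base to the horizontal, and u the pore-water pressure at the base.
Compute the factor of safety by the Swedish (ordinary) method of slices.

Ordinary method of slices: FS = Σ[c'·Δl_i + (W_i cosα_i − u_i·Δl_i)·tanφ'] / Σ W_i sinα_i, with Δl_i = b_i / cosα_i.
Slice 1: Δl = 2.4/cos(-0.3°) = 2.400 m; N'_1 = 48·cos(-0.3°) − 11·2.400 = 21.6; c'Δl = 2.40; W sinα = -0.3
Slice 2: Δl = 2.6/cos17.6° = 2.728 m; N'_2 = 132·cos17.6° − 9·2.728 = 101.3; c'Δl = 2.73; W sinα = 39.9
Slice 3: Δl = 1.5/cos33.6° = 1.801 m; N'_3 = 95·cos33.6° − 34·1.801 = 17.9; c'Δl = 1.80; W sinα = 52.6
Slice 4: Δl = 2.3/cos51.8° = 3.719 m; N'_4 = 87·cos51.8° − 1·3.719 = 50.1; c'Δl = 3.72; W sinα = 68.4
Σc'Δl = 10.6 kN/m; ΣN' = 190.9 kN/m; ΣW sinα = 160.6 kN/m
Resisting = 10.6 + 190.9·tan23.8° = 10.6 + 84.2 = 94.8 kN/m
FS = 94.8 / 160.6 = 0.590

FS = 0.59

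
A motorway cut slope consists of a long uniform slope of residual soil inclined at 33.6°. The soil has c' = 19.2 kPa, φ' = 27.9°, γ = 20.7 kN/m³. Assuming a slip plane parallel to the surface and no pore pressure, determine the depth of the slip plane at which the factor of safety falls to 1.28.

Setting FS = 1.28 in FS = [c' + γz cos²β tanφ'] / [γz sinβ cosβ] and solving for z:
z = c' / [γ cosβ (FS·sinβ − cosβ·tanφ')]
  = 19.2 / [20.7·cos33.6°·(1.28·sin33.6° − cos33.6°·tan27.9°)]
  = 19.2 / [20.7·0.8329·(1.28·0.5534 − 0.8329·0.5295)]
  = 19.2 / 4.6092 = 4.166 m

z = 4.17 m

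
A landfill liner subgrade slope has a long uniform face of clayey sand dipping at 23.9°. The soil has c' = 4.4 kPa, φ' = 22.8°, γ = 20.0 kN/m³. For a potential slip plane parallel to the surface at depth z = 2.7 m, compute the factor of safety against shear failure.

For an infinite slope with a slip plane parallel to the surface (no pore pressure): FS = [c' + γz cos²β tanφ'] / [γz sinβ cosβ].
γz = 20.0·2.7 = 54.00 kN/m²
Numerator = 4.4 + 54.00·cos²23.9°·tan22.8° = 4.4 + 54.00·0.8359·0.4204 = 23.374 kPa
Denominator = 54.00·sin23.9°·cos23.9° = 54.00·0.4051·0.9143 = 20.002 kPa
FS = 23.374 / 20.002 = 1.169

FS = 1.17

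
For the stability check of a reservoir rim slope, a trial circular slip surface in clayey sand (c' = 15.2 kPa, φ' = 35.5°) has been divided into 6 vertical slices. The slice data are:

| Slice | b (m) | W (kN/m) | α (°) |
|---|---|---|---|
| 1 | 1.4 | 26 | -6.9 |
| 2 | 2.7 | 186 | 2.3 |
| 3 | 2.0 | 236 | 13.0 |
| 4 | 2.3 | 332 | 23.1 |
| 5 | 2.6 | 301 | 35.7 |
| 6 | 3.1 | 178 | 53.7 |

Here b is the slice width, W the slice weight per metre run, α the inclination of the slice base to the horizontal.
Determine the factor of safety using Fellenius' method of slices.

FS = 2.06

Ordinary method of slices: FS = Σ[c'·Δl_i + (W_i cosα_i)·tanφ'] / Σ W_i sinα_i, with Δl_i = b_i / cosα_i.
Slice 1: Δl = 1.4/cos(-6.9°) = 1.410 m; N'_1 = 26·cos(-6.9°) = 25.8; c'Δl = 21.44; W sinα = -3.1
Slice 2: Δl = 2.7/cos2.3° = 2.702 m; N'_2 = 186·cos2.3° = 185.9; c'Δl = 41.07; W sinα = 7.5
Slice 3: Δl = 2.0/cos13.0° = 2.053 m; N'_3 = 236·cos13.0° = 230.0; c'Δl = 31.20; W sinα = 53.1
Slice 4: Δl = 2.3/cos23.1° = 2.500 m; N'_4 = 332·cos23.1° = 305.4; c'Δl = 38.01; W sinα = 130.3
Slice 5: Δl = 2.6/cos35.7° = 3.202 m; N'_5 = 301·cos35.7° = 244.4; c'Δl = 48.66; W sinα = 175.6
Slice 6: Δl = 3.1/cos53.7° = 5.236 m; N'_6 = 178·cos53.7° = 105.4; c'Δl = 79.59; W sinα = 143.5
Σc'Δl = 260.0 kN/m; ΣN' = 1096.8 kN/m; ΣW sinα = 506.8 kN/m
Resisting = 260.0 + 1096.8·tan35.5° = 260.0 + 782.3 = 1042.3 kN/m
FS = 1042.3 / 506.8 = 2.057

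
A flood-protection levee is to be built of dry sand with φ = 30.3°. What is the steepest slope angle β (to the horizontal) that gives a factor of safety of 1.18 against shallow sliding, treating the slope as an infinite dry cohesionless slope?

For an infinite dry cohesionless slope FS = tanφ/tanβ, so tanβ = tanφ / FS.
tanβ = tan30.3° / 1.18 = 0.5844 / 1.18 = 0.4952
β = arctan(0.4952) = 26.35°

β = 26.3°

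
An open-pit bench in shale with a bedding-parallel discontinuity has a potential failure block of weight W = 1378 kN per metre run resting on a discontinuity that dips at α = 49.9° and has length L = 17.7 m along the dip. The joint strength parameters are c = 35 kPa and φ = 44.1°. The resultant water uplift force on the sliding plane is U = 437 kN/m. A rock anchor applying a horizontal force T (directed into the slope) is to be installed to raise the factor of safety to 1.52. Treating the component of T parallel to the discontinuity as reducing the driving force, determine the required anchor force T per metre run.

T = 317 kN/m

Resolving forces along and normal to the sliding plane, with the horizontal anchor force T adding T·sinα to the effective normal force and T·cosα acting up the plane against the driving force:
FS = [cL + (W cosα − U + T sinα) tanφ] / [W sinα − T cosα]
Without the anchor: N' = 450.6 kN/m, driving T_d = 1054.1 kN/m, resisting R = 35·17.7 + 450.6·tan44.1° = 1056.2 kN/m, FS = 1.00.
Setting FS = 1.52 and solving for T:
1.52·(1054.1 − T cos49.9°) = 1056.2 + T sin49.9°·tan44.1°
T·(sin49.9°·tan44.1° + 1.52·cos49.9°) = 1.52·1054.1 − 1056.2
T·(0.7649·0.9691 + 1.52·0.6441) = 1602.2 − 1056.2 = 546.0
T·1.7203 = 546.0
T = 317.4 kN/m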